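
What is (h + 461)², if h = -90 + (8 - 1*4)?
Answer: 140625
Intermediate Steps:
h = -86 (h = -90 + (8 - 4) = -90 + 4 = -86)
(h + 461)² = (-86 + 461)² = 375² = 140625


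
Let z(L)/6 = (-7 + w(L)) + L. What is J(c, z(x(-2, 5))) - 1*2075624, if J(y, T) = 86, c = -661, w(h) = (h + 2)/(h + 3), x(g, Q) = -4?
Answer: -2075538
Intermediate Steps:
w(h) = (2 + h)/(3 + h)
z(L) = -42 + 6*L + 6*(2 + L)/(3 + L) (z(L) = 6*((-7 + (2 + L)/(3 + L)) + L) = 6*(-7 + L + (2 + L)/(3 + L)) = -42 + 6*L + 6*(2 + L)/(3 + L))
J(c, z(x(-2, 5))) - 1*2075624 = 86 - 1*2075624 = 86 - 2075624 = -2075538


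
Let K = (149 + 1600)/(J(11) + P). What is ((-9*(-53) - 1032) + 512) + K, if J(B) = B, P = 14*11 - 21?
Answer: -1481/48 ≈ -30.854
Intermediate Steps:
P = 133 (P = 154 - 21 = 133)
K = 583/48 (K = (149 + 1600)/(11 + 133) = 1749/144 = 1749*(1/144) = 583/48 ≈ 12.146)
((-9*(-53) - 1032) + 512) + K = ((-9*(-53) - 1032) + 512) + 583/48 = ((477 - 1032) + 512) + 583/48 = (-555 + 512) + 583/48 = -43 + 583/48 = -1481/48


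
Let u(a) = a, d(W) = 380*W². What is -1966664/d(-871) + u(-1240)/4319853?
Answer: -2213292754898/311335671978435 ≈ -0.0071090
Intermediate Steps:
-1966664/d(-871) + u(-1240)/4319853 = -1966664/(380*(-871)²) - 1240/4319853 = -1966664/(380*758641) - 1240*1/4319853 = -1966664/288283580 - 1240/4319853 = -1966664*1/288283580 - 1240/4319853 = -491666/72070895 - 1240/4319853 = -2213292754898/311335671978435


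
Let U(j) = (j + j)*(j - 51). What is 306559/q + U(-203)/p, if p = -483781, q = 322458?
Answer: 115054260787/155999053698 ≈ 0.73753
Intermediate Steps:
U(j) = 2*j*(-51 + j) (U(j) = (2*j)*(-51 + j) = 2*j*(-51 + j))
306559/q + U(-203)/p = 306559/322458 + (2*(-203)*(-51 - 203))/(-483781) = 306559*(1/322458) + (2*(-203)*(-254))*(-1/483781) = 306559/322458 + 103124*(-1/483781) = 306559/322458 - 103124/483781 = 115054260787/155999053698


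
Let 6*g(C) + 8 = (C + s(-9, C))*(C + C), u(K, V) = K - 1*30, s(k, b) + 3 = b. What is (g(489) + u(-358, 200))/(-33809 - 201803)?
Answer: -475607/706836 ≈ -0.67287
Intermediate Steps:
s(k, b) = -3 + b
u(K, V) = -30 + K (u(K, V) = K - 30 = -30 + K)
g(C) = -4/3 + C*(-3 + 2*C)/3 (g(C) = -4/3 + ((C + (-3 + C))*(C + C))/6 = -4/3 + ((-3 + 2*C)*(2*C))/6 = -4/3 + (2*C*(-3 + 2*C))/6 = -4/3 + C*(-3 + 2*C)/3)
(g(489) + u(-358, 200))/(-33809 - 201803) = ((-4/3 + (⅓)*489² + (⅓)*489*(-3 + 489)) + (-30 - 358))/(-33809 - 201803) = ((-4/3 + (⅓)*239121 + (⅓)*489*486) - 388)/(-235612) = ((-4/3 + 79707 + 79218) - 388)*(-1/235612) = (476771/3 - 388)*(-1/235612) = (475607/3)*(-1/235612) = -475607/706836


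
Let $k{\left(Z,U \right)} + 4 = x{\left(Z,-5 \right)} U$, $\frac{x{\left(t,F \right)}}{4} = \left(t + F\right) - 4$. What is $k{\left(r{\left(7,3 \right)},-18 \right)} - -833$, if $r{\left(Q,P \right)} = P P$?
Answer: $829$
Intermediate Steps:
$x{\left(t,F \right)} = -16 + 4 F + 4 t$ ($x{\left(t,F \right)} = 4 \left(\left(t + F\right) - 4\right) = 4 \left(\left(F + t\right) - 4\right) = 4 \left(-4 + F + t\right) = -16 + 4 F + 4 t$)
$r{\left(Q,P \right)} = P^{2}$
$k{\left(Z,U \right)} = -4 + U \left(-36 + 4 Z\right)$ ($k{\left(Z,U \right)} = -4 + \left(-16 + 4 \left(-5\right) + 4 Z\right) U = -4 + \left(-16 - 20 + 4 Z\right) U = -4 + \left(-36 + 4 Z\right) U = -4 + U \left(-36 + 4 Z\right)$)
$k{\left(r{\left(7,3 \right)},-18 \right)} - -833 = \left(-4 + 4 \left(-18\right) \left(-9 + 3^{2}\right)\right) - -833 = \left(-4 + 4 \left(-18\right) \left(-9 + 9\right)\right) + 833 = \left(-4 + 4 \left(-18\right) 0\right) + 833 = \left(-4 + 0\right) + 833 = -4 + 833 = 829$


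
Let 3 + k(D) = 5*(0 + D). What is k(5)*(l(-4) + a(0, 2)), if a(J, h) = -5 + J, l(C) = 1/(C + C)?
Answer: -451/4 ≈ -112.75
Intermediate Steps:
l(C) = 1/(2*C)
k(D) = -3 + 5*D (k(D) = -3 + 5*(0 + D) = -3 + 5*D)
k(5)*(l(-4) + a(0, 2)) = (-3 + 5*5)*((½)/(-4) + (-5 + 0)) = (-3 + 25)*((½)*(-¼) - 5) = 22*(-⅛ - 5) = 22*(-41/8) = -451/4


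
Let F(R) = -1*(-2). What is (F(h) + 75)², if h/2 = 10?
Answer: 5929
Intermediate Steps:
h = 20 (h = 2*10 = 20)
F(R) = 2
(F(h) + 75)² = (2 + 75)² = 77² = 5929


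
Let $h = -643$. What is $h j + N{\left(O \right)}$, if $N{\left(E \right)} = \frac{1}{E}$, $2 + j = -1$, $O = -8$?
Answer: $\frac{15431}{8} \approx 1928.9$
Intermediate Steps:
$j = -3$ ($j = -2 - 1 = -3$)
$h j + N{\left(O \right)} = \left(-643\right) \left(-3\right) + \frac{1}{-8} = 1929 - \frac{1}{8} = \frac{15431}{8}$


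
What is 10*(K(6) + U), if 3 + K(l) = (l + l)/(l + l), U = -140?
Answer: -1420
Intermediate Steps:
K(l) = -2 (K(l) = -3 + (l + l)/(l + l) = -3 + (2*l)/((2*l)) = -3 + (2*l)*(1/(2*l)) = -3 + 1 = -2)
10*(K(6) + U) = 10*(-2 - 140) = 10*(-142) = -1420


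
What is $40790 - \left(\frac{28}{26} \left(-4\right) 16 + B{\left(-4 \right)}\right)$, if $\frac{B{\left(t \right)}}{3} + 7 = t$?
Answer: $\frac{531595}{13} \approx 40892.0$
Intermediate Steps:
$B{\left(t \right)} = -21 + 3 t$
$40790 - \left(\frac{28}{26} \left(-4\right) 16 + B{\left(-4 \right)}\right) = 40790 - \left(\frac{28}{26} \left(-4\right) 16 + \left(-21 + 3 \left(-4\right)\right)\right) = 40790 - \left(28 \cdot \frac{1}{26} \left(-4\right) 16 - 33\right) = 40790 - \left(\frac{14}{13} \left(-4\right) 16 - 33\right) = 40790 - \left(\left(- \frac{56}{13}\right) 16 - 33\right) = 40790 - \left(- \frac{896}{13} - 33\right) = 40790 - - \frac{1325}{13} = 40790 + \frac{1325}{13} = \frac{531595}{13}$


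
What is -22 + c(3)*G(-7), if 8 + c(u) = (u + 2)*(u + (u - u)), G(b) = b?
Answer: -71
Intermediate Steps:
c(u) = -8 + u*(2 + u) (c(u) = -8 + (u + 2)*(u + (u - u)) = -8 + (2 + u)*(u + 0) = -8 + (2 + u)*u = -8 + u*(2 + u))
-22 + c(3)*G(-7) = -22 + (-8 + 3² + 2*3)*(-7) = -22 + (-8 + 9 + 6)*(-7) = -22 + 7*(-7) = -22 - 49 = -71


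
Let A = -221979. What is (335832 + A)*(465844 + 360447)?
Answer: 94075709223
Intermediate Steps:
(335832 + A)*(465844 + 360447) = (335832 - 221979)*(465844 + 360447) = 113853*826291 = 94075709223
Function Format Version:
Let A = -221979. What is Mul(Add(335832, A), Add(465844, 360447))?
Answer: 94075709223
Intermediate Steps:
Mul(Add(335832, A), Add(465844, 360447)) = Mul(Add(335832, -221979), Add(465844, 360447)) = Mul(113853, 826291) = 94075709223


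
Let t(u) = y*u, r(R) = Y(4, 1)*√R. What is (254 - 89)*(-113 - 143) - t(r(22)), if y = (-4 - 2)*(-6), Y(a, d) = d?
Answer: -42240 - 36*√22 ≈ -42409.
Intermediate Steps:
y = 36 (y = -6*(-6) = 36)
r(R) = √R (r(R) = 1*√R = √R)
t(u) = 36*u
(254 - 89)*(-113 - 143) - t(r(22)) = (254 - 89)*(-113 - 143) - 36*√22 = 165*(-256) - 36*√22 = -42240 - 36*√22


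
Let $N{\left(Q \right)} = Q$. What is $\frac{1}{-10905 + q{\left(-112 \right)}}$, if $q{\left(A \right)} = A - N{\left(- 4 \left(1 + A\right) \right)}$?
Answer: $- \frac{1}{11461} \approx -8.7252 \cdot 10^{-5}$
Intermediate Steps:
$q{\left(A \right)} = 4 + 5 A$ ($q{\left(A \right)} = A - - 4 \left(1 + A\right) = A - \left(-4 - 4 A\right) = A + \left(4 + 4 A\right) = 4 + 5 A$)
$\frac{1}{-10905 + q{\left(-112 \right)}} = \frac{1}{-10905 + \left(4 + 5 \left(-112\right)\right)} = \frac{1}{-10905 + \left(4 - 560\right)} = \frac{1}{-10905 - 556} = \frac{1}{-11461} = - \frac{1}{11461}$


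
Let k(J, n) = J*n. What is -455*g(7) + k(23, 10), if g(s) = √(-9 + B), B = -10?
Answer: 230 - 455*I*√19 ≈ 230.0 - 1983.3*I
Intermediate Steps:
g(s) = I*√19 (g(s) = √(-9 - 10) = √(-19) = I*√19)
-455*g(7) + k(23, 10) = -455*I*√19 + 23*10 = -455*I*√19 + 230 = 230 - 455*I*√19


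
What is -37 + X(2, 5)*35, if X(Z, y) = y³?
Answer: 4338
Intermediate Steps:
-37 + X(2, 5)*35 = -37 + 5³*35 = -37 + 125*35 = -37 + 4375 = 4338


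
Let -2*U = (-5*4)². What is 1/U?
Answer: -1/200 ≈ -0.0050000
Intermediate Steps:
U = -200 (U = -(-5*4)²/2 = -½*(-20)² = -½*400 = -200)
1/U = 1/(-200) = -1/200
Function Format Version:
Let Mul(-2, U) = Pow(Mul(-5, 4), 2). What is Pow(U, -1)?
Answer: Rational(-1, 200) ≈ -0.0050000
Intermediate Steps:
U = -200 (U = Mul(Rational(-1, 2), Pow(Mul(-5, 4), 2)) = Mul(Rational(-1, 2), Pow(-20, 2)) = Mul(Rational(-1, 2), 400) = -200)
Pow(U, -1) = Pow(-200, -1) = Rational(-1, 200)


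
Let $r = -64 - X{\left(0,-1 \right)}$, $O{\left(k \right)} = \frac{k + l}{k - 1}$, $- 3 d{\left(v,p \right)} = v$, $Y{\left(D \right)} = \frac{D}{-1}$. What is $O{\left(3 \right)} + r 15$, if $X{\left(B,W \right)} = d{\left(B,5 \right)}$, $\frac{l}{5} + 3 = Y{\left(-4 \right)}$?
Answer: $-956$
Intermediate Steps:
$Y{\left(D \right)} = - D$ ($Y{\left(D \right)} = D \left(-1\right) = - D$)
$d{\left(v,p \right)} = - \frac{v}{3}$
$l = 5$ ($l = -15 + 5 \left(\left(-1\right) \left(-4\right)\right) = -15 + 5 \cdot 4 = -15 + 20 = 5$)
$X{\left(B,W \right)} = - \frac{B}{3}$
$O{\left(k \right)} = \frac{5 + k}{-1 + k}$ ($O{\left(k \right)} = \frac{k + 5}{k - 1} = \frac{5 + k}{-1 + k}$)
$r = -64$ ($r = -64 - \left(- \frac{1}{3}\right) 0 = -64 - 0 = -64 + 0 = -64$)
$O{\left(3 \right)} + r 15 = \frac{5 + 3}{-1 + 3} - 960 = \frac{1}{2} \cdot 8 - 960 = 4 - 960 = -956$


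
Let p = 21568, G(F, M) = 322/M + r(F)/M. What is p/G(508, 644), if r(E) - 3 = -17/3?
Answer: 20834688/479 ≈ 43496.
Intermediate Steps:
r(E) = -8/3 (r(E) = 3 - 17/3 = -8/3)
G(F, M) = 958/(3*M) (G(F, M) = 322/M - 8/(3*M) = 958/(3*M))
p/G(508, 644) = 21568/(((958/3)/644)) = 21568/(((958/3)*(1/644))) = 21568/(479/966) = 21568*(966/479) = 20834688/479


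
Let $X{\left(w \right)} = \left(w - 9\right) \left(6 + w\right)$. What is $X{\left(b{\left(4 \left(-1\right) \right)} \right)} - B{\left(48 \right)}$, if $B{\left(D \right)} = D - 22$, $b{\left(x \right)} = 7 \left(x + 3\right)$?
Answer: $-10$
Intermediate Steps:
$b{\left(x \right)} = 21 + 7 x$ ($b{\left(x \right)} = 7 \left(3 + x\right) = 21 + 7 x$)
$B{\left(D \right)} = -22 + D$ ($B{\left(D \right)} = D - 22 = -22 + D$)
$X{\left(w \right)} = \left(-9 + w\right) \left(6 + w\right)$
$X{\left(b{\left(4 \left(-1\right) \right)} \right)} - B{\left(48 \right)} = \left(-54 + \left(21 + 7 \cdot 4 \left(-1\right)\right)^{2} - 3 \left(21 + 7 \cdot 4 \left(-1\right)\right)\right) - \left(-22 + 48\right) = \left(-54 + \left(21 + 7 \left(-4\right)\right)^{2} - 3 \left(21 + 7 \left(-4\right)\right)\right) - 26 = \left(-54 + \left(21 - 28\right)^{2} - 3 \left(21 - 28\right)\right) - 26 = \left(-54 + \left(-7\right)^{2} - -21\right) - 26 = \left(-54 + 49 + 21\right) - 26 = 16 - 26 = -10$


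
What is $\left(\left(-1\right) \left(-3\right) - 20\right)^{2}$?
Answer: $289$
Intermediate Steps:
$\left(\left(-1\right) \left(-3\right) - 20\right)^{2} = \left(3 - 20\right)^{2} = \left(-17\right)^{2} = 289$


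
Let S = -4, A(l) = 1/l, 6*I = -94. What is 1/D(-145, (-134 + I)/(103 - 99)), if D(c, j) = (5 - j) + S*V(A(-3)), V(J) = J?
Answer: 4/175 ≈ 0.022857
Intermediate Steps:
I = -47/3 (I = (1/6)*(-94) = -47/3 ≈ -15.667)
A(l) = 1/l
D(c, j) = 19/3 - j (D(c, j) = (5 - j) - 4/(-3) = (5 - j) - 4*(-1/3) = (5 - j) + 4/3 = 19/3 - j)
1/D(-145, (-134 + I)/(103 - 99)) = 1/(19/3 - (-134 - 47/3)/(103 - 99)) = 1/(19/3 - (-449)/(3*4)) = 1/(19/3 - 1*(-449/12)) = 1/(19/3 + 449/12) = 1/(175/4) = 4/175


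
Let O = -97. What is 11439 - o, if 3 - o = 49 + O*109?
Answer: 912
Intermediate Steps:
o = 10527 (o = 3 - (49 - 97*109) = 3 - (49 - 10573) = 3 - 1*(-10524) = 3 + 10524 = 10527)
11439 - o = 11439 - 1*10527 = 11439 - 10527 = 912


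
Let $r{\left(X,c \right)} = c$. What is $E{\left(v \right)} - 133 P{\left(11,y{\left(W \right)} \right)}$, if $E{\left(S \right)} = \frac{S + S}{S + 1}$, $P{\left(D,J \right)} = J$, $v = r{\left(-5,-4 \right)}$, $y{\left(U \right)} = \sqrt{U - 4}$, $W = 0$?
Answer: $\frac{8}{3} - 266 i \approx 2.6667 - 266.0 i$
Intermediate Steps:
$y{\left(U \right)} = \sqrt{-4 + U}$
$v = -4$
$E{\left(S \right)} = \frac{2 S}{1 + S}$
$E{\left(v \right)} - 133 P{\left(11,y{\left(W \right)} \right)} = 2 \left(-4\right) \frac{1}{1 - 4} - 133 \sqrt{-4 + 0} = 2 \left(-4\right) \frac{1}{-3} - 133 \sqrt{-4} = 2 \left(-4\right) \left(- \frac{1}{3}\right) - 133 \cdot 2 i = \frac{8}{3} - 266 i$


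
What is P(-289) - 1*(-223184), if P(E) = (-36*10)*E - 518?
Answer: 326706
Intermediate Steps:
P(E) = -518 - 360*E (P(E) = -360*E - 518 = -518 - 360*E)
P(-289) - 1*(-223184) = (-518 - 360*(-289)) - 1*(-223184) = (-518 + 104040) + 223184 = 103522 + 223184 = 326706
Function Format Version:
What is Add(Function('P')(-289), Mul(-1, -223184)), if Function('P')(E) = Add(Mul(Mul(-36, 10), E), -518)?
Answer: 326706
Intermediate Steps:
Function('P')(E) = Add(-518, Mul(-360, E)) (Function('P')(E) = Add(Mul(-360, E), -518) = Add(-518, Mul(-360, E)))
Add(Function('P')(-289), Mul(-1, -223184)) = Add(Add(-518, Mul(-360, -289)), Mul(-1, -223184)) = Add(Add(-518, 104040), 223184) = Add(103522, 223184) = 326706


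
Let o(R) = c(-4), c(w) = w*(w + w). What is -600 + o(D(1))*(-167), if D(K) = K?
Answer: -5944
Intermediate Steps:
c(w) = 2*w² (c(w) = w*(2*w) = 2*w²)
o(R) = 32 (o(R) = 2*(-4)² = 2*16 = 32)
-600 + o(D(1))*(-167) = -600 + 32*(-167) = -600 - 5344 = -5944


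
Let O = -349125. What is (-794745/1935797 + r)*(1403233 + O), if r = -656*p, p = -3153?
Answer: 4220584947872405508/1935797 ≈ 2.1803e+12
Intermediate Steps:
r = 2068368 (r = -656*(-3153) = 2068368)
(-794745/1935797 + r)*(1403233 + O) = (-794745/1935797 + 2068368)*(1403233 - 349125) = (-794745*1/1935797 + 2068368)*1054108 = (-794745/1935797 + 2068368)*1054108 = (4003939774551/1935797)*1054108 = 4220584947872405508/1935797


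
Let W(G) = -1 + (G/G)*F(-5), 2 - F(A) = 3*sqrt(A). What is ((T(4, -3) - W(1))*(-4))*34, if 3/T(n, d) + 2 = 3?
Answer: -272 - 408*I*sqrt(5) ≈ -272.0 - 912.32*I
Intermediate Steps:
F(A) = 2 - 3*sqrt(A)
T(n, d) = 3 (T(n, d) = 3/(-2 + 3) = 3/1 = 3*1 = 3)
W(G) = 1 - 3*I*sqrt(5) (W(G) = -1 + (G/G)*(2 - 3*I*sqrt(5)) = -1 + 1*(2 - 3*I*sqrt(5)) = -1 + (2 - 3*I*sqrt(5)) = 1 - 3*I*sqrt(5))
((T(4, -3) - W(1))*(-4))*34 = ((3 - (1 - 3*I*sqrt(5)))*(-4))*34 = ((3 + (-1 + 3*I*sqrt(5)))*(-4))*34 = ((2 + 3*I*sqrt(5))*(-4))*34 = (-8 - 12*I*sqrt(5))*34 = -272 - 408*I*sqrt(5)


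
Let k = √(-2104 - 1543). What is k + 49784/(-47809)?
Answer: -49784/47809 + I*√3647 ≈ -1.0413 + 60.39*I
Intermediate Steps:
k = I*√3647 (k = √(-3647) = I*√3647 ≈ 60.39*I)
k + 49784/(-47809) = I*√3647 + 49784/(-47809) = I*√3647 + 49784*(-1/47809) = I*√3647 - 49784/47809 = -49784/47809 + I*√3647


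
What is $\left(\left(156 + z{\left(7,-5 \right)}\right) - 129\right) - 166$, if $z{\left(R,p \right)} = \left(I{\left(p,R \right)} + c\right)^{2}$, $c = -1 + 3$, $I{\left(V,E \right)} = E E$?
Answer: $2462$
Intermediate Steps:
$I{\left(V,E \right)} = E^{2}$
$c = 2$
$z{\left(R,p \right)} = \left(2 + R^{2}\right)^{2}$ ($z{\left(R,p \right)} = \left(R^{2} + 2\right)^{2} = \left(2 + R^{2}\right)^{2}$)
$\left(\left(156 + z{\left(7,-5 \right)}\right) - 129\right) - 166 = \left(\left(156 + \left(2 + 7^{2}\right)^{2}\right) - 129\right) - 166 = \left(\left(156 + \left(2 + 49\right)^{2}\right) - 129\right) - 166 = \left(\left(156 + 51^{2}\right) - 129\right) - 166 = \left(\left(156 + 2601\right) - 129\right) - 166 = \left(2757 - 129\right) - 166 = 2628 - 166 = 2462$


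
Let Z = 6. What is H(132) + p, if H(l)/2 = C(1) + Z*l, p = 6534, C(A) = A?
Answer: 8120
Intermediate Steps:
H(l) = 2 + 12*l (H(l) = 2*(1 + 6*l) = 2 + 12*l)
H(132) + p = (2 + 12*132) + 6534 = (2 + 1584) + 6534 = 1586 + 6534 = 8120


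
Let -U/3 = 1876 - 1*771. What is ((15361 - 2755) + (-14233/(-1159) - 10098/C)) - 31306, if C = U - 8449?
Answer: -7493692959/401014 ≈ -18687.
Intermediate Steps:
U = -3315 (U = -3*(1876 - 1*771) = -3*(1876 - 771) = -3*1105 = -3315)
C = -11764 (C = -3315 - 8449 = -11764)
((15361 - 2755) + (-14233/(-1159) - 10098/C)) - 31306 = ((15361 - 2755) + (-14233/(-1159) - 10098/(-11764))) - 31306 = (12606 + (-14233*(-1/1159) - 10098*(-1/11764))) - 31306 = (12606 + (14233/1159 + 297/346)) - 31306 = (12606 + 5268841/401014) - 31306 = 5060451325/401014 - 31306 = -7493692959/401014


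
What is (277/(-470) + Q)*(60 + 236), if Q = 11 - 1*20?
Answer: -667036/235 ≈ -2838.4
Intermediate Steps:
Q = -9 (Q = 11 - 20 = -9)
(277/(-470) + Q)*(60 + 236) = (277/(-470) - 9)*(60 + 236) = (277*(-1/470) - 9)*296 = (-277/470 - 9)*296 = -4507/470*296 = -667036/235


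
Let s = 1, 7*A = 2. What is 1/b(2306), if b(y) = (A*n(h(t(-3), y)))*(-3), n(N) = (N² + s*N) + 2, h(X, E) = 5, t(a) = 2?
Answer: -7/192 ≈ -0.036458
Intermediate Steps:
A = 2/7 (A = (⅐)*2 = 2/7 ≈ 0.28571)
n(N) = 2 + N + N² (n(N) = (N² + 1*N) + 2 = (N² + N) + 2 = (N + N²) + 2 = 2 + N + N²)
b(y) = -192/7 (b(y) = (2*(2 + 5 + 5²)/7)*(-3) = (2*(2 + 5 + 25)/7)*(-3) = ((2/7)*32)*(-3) = (64/7)*(-3) = -192/7)
1/b(2306) = 1/(-192/7) = -7/192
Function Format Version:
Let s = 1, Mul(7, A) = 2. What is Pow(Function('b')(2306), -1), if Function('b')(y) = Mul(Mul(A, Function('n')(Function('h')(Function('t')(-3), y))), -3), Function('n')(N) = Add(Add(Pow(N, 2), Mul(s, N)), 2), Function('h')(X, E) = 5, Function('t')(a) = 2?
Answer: Rational(-7, 192) ≈ -0.036458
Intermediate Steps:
A = Rational(2, 7) (A = Mul(Rational(1, 7), 2) = Rational(2, 7) ≈ 0.28571)
Function('n')(N) = Add(2, N, Pow(N, 2)) (Function('n')(N) = Add(Add(Pow(N, 2), Mul(1, N)), 2) = Add(Add(Pow(N, 2), N), 2) = Add(Add(N, Pow(N, 2)), 2) = Add(2, N, Pow(N, 2)))
Function('b')(y) = Rational(-192, 7) (Function('b')(y) = Mul(Mul(Rational(2, 7), Add(2, 5, Pow(5, 2))), -3) = Mul(Mul(Rational(2, 7), Add(2, 5, 25)), -3) = Mul(Mul(Rational(2, 7), 32), -3) = Mul(Rational(64, 7), -3) = Rational(-192, 7))
Pow(Function('b')(2306), -1) = Pow(Rational(-192, 7), -1) = Rational(-7, 192)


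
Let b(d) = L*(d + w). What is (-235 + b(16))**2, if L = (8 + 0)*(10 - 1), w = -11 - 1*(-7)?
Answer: 395641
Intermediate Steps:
w = -4 (w = -11 + 7 = -4)
L = 72 (L = 8*9 = 72)
b(d) = -288 + 72*d (b(d) = 72*(d - 4) = 72*(-4 + d) = -288 + 72*d)
(-235 + b(16))**2 = (-235 + (-288 + 72*16))**2 = (-235 + (-288 + 1152))**2 = (-235 + 864)**2 = 629**2 = 395641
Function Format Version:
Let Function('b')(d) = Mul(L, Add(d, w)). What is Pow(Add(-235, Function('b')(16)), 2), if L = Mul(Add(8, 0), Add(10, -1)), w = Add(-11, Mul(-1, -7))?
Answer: 395641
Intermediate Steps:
w = -4 (w = Add(-11, 7) = -4)
L = 72 (L = Mul(8, 9) = 72)
Function('b')(d) = Add(-288, Mul(72, d)) (Function('b')(d) = Mul(72, Add(d, -4)) = Mul(72, Add(-4, d)) = Add(-288, Mul(72, d)))
Pow(Add(-235, Function('b')(16)), 2) = Pow(Add(-235, Add(-288, Mul(72, 16))), 2) = Pow(Add(-235, Add(-288, 1152)), 2) = Pow(Add(-235, 864), 2) = Pow(629, 2) = 395641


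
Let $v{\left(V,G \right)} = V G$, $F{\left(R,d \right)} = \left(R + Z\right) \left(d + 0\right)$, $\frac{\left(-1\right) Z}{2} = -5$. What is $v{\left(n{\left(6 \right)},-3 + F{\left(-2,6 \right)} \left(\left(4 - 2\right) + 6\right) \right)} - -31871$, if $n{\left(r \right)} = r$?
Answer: $34157$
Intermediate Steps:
$Z = 10$ ($Z = \left(-2\right) \left(-5\right) = 10$)
$F{\left(R,d \right)} = d \left(10 + R\right)$ ($F{\left(R,d \right)} = \left(R + 10\right) \left(d + 0\right) = \left(10 + R\right) d = d \left(10 + R\right)$)
$v{\left(V,G \right)} = G V$
$v{\left(n{\left(6 \right)},-3 + F{\left(-2,6 \right)} \left(\left(4 - 2\right) + 6\right) \right)} - -31871 = \left(-3 + 6 \left(10 - 2\right) \left(\left(4 - 2\right) + 6\right)\right) 6 - -31871 = \left(-3 + 6 \cdot 8 \left(2 + 6\right)\right) 6 + 31871 = \left(-3 + 48 \cdot 8\right) 6 + 31871 = \left(-3 + 384\right) 6 + 31871 = 381 \cdot 6 + 31871 = 2286 + 31871 = 34157$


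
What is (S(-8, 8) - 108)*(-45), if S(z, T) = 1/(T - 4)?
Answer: 19395/4 ≈ 4848.8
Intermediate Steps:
S(z, T) = 1/(-4 + T)
(S(-8, 8) - 108)*(-45) = (1/(-4 + 8) - 108)*(-45) = (1/4 - 108)*(-45) = (¼ - 108)*(-45) = -431/4*(-45) = 19395/4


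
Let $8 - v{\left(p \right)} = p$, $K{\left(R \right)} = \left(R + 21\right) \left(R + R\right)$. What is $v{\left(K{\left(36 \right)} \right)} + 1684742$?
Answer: $1680646$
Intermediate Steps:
$K{\left(R \right)} = 2 R \left(21 + R\right)$ ($K{\left(R \right)} = \left(21 + R\right) 2 R = 2 R \left(21 + R\right)$)
$v{\left(p \right)} = 8 - p$
$v{\left(K{\left(36 \right)} \right)} + 1684742 = \left(8 - 2 \cdot 36 \left(21 + 36\right)\right) + 1684742 = \left(8 - 2 \cdot 36 \cdot 57\right) + 1684742 = \left(8 - 4104\right) + 1684742 = -4096 + 1684742 = 1680646$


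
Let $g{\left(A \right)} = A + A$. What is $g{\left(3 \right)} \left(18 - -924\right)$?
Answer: $5652$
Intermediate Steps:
$g{\left(A \right)} = 2 A$
$g{\left(3 \right)} \left(18 - -924\right) = 2 \cdot 3 \left(18 - -924\right) = 6 \left(18 + 924\right) = 6 \cdot 942 = 5652$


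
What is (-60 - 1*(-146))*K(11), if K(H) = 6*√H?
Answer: 516*√11 ≈ 1711.4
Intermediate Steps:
(-60 - 1*(-146))*K(11) = (-60 - 1*(-146))*(6*√11) = (-60 + 146)*(6*√11) = 86*(6*√11) = 516*√11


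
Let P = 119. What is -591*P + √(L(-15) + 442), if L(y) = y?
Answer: -70329 + √427 ≈ -70308.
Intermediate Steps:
-591*P + √(L(-15) + 442) = -591*119 + √(-15 + 442) = -70329 + √427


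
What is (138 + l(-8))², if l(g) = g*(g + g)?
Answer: 70756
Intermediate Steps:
l(g) = 2*g² (l(g) = g*(2*g) = 2*g²)
(138 + l(-8))² = (138 + 2*(-8)²)² = (138 + 2*64)² = (138 + 128)² = 266² = 70756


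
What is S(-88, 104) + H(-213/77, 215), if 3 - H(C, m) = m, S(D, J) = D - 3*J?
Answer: -612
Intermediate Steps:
H(C, m) = 3 - m
S(-88, 104) + H(-213/77, 215) = (-88 - 3*104) + (3 - 1*215) = (-88 - 312) + (3 - 215) = -400 - 212 = -612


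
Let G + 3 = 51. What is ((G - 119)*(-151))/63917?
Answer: 10721/63917 ≈ 0.16773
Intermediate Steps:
G = 48 (G = -3 + 51 = 48)
((G - 119)*(-151))/63917 = ((48 - 119)*(-151))/63917 = -71*(-151)*(1/63917) = 10721*(1/63917) = 10721/63917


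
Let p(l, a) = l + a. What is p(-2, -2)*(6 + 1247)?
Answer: -5012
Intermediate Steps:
p(l, a) = a + l
p(-2, -2)*(6 + 1247) = (-2 - 2)*(6 + 1247) = -4*1253 = -5012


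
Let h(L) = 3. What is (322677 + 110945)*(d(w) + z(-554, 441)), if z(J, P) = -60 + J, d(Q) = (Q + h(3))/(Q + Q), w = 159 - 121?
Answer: -10108379253/38 ≈ -2.6601e+8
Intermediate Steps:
w = 38
d(Q) = (3 + Q)/(2*Q) (d(Q) = (Q + 3)/(Q + Q) = (3 + Q)/((2*Q)) = (3 + Q)*(1/(2*Q)) = (3 + Q)/(2*Q))
(322677 + 110945)*(d(w) + z(-554, 441)) = (322677 + 110945)*((½)*(3 + 38)/38 + (-60 - 554)) = 433622*((½)*(1/38)*41 - 614) = 433622*(41/76 - 614) = 433622*(-46623/76) = -10108379253/38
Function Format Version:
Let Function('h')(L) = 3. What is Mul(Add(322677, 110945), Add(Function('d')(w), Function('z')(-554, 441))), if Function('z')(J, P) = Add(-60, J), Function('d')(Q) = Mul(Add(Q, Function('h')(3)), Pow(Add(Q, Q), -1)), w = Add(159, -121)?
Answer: Rational(-10108379253, 38) ≈ -2.6601e+8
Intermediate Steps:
w = 38
Function('d')(Q) = Mul(Rational(1, 2), Pow(Q, -1), Add(3, Q)) (Function('d')(Q) = Mul(Add(Q, 3), Pow(Add(Q, Q), -1)) = Mul(Add(3, Q), Pow(Mul(2, Q), -1)) = Mul(Add(3, Q), Mul(Rational(1, 2), Pow(Q, -1))) = Mul(Rational(1, 2), Pow(Q, -1), Add(3, Q)))
Mul(Add(322677, 110945), Add(Function('d')(w), Function('z')(-554, 441))) = Mul(Add(322677, 110945), Add(Mul(Rational(1, 2), Pow(38, -1), Add(3, 38)), Add(-60, -554))) = Mul(433622, Add(Mul(Rational(1, 2), Rational(1, 38), 41), -614)) = Mul(433622, Add(Rational(41, 76), -614)) = Mul(433622, Rational(-46623, 76)) = Rational(-10108379253, 38)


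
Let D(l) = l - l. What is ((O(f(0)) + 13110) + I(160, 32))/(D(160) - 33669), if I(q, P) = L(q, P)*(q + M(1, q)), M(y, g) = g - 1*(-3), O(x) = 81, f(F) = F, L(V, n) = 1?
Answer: -466/1161 ≈ -0.40138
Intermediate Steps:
D(l) = 0
M(y, g) = 3 + g (M(y, g) = g + 3 = 3 + g)
I(q, P) = 3 + 2*q (I(q, P) = 1*(q + (3 + q)) = 1*(3 + 2*q) = 3 + 2*q)
((O(f(0)) + 13110) + I(160, 32))/(D(160) - 33669) = ((81 + 13110) + (3 + 2*160))/(0 - 33669) = (13191 + (3 + 320))/(-33669) = (13191 + 323)*(-1/33669) = 13514*(-1/33669) = -466/1161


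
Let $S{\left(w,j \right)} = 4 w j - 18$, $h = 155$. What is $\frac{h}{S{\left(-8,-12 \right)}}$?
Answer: $\frac{155}{366} \approx 0.4235$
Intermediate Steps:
$S{\left(w,j \right)} = -18 + 4 j w$ ($S{\left(w,j \right)} = 4 j w - 18 = -18 + 4 j w$)
$\frac{h}{S{\left(-8,-12 \right)}} = \frac{1}{-18 + 4 \left(-12\right) \left(-8\right)} 155 = \frac{1}{-18 + 384} \cdot 155 = \frac{1}{366} \cdot 155 = \frac{155}{366}$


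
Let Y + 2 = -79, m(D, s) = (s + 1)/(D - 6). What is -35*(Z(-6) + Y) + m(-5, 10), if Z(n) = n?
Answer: 3044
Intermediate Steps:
m(D, s) = (1 + s)/(-6 + D)
Y = -81 (Y = -2 - 79 = -81)
-35*(Z(-6) + Y) + m(-5, 10) = -35*(-6 - 81) + (1 + 10)/(-6 - 5) = -35*(-87) + 11/(-11) = 3045 - 1/11*11 = 3045 - 1 = 3044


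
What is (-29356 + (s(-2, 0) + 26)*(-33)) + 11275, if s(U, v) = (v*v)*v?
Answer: -18939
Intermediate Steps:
s(U, v) = v**3 (s(U, v) = v**2*v = v**3)
(-29356 + (s(-2, 0) + 26)*(-33)) + 11275 = (-29356 + (0**3 + 26)*(-33)) + 11275 = (-29356 + (0 + 26)*(-33)) + 11275 = (-29356 + 26*(-33)) + 11275 = (-29356 - 858) + 11275 = -30214 + 11275 = -18939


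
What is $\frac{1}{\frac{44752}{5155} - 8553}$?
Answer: $- \frac{5155}{44045963} \approx -0.00011704$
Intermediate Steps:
$\frac{1}{\frac{44752}{5155} - 8553} = \frac{1}{- \frac{44045963}{5155}} = - \frac{5155}{44045963}$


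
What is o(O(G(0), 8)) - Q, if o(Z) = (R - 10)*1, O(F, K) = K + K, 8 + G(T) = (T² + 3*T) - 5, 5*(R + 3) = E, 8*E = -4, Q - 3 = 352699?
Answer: -3527151/10 ≈ -3.5272e+5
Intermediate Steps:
Q = 352702 (Q = 3 + 352699 = 352702)
E = -½ (E = (⅛)*(-4) = -½ ≈ -0.50000)
R = -31/10 (R = -3 + (⅕)*(-½) = -3 - ⅒ = -31/10 ≈ -3.1000)
G(T) = -13 + T² + 3*T (G(T) = -8 + ((T² + 3*T) - 5) = -8 + (-5 + T² + 3*T) = -13 + T² + 3*T)
O(F, K) = 2*K
o(Z) = -131/10 (o(Z) = (-31/10 - 10)*1 = -131/10*1 = -131/10)
o(O(G(0), 8)) - Q = -131/10 - 1*352702 = -131/10 - 352702 = -3527151/10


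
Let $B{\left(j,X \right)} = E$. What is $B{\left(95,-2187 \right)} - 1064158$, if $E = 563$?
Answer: $-1063595$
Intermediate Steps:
$B{\left(j,X \right)} = 563$
$B{\left(95,-2187 \right)} - 1064158 = 563 - 1064158 = -1063595$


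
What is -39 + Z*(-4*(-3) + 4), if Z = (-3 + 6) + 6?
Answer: 105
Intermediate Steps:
Z = 9 (Z = 3 + 6 = 9)
-39 + Z*(-4*(-3) + 4) = -39 + 9*(-4*(-3) + 4) = -39 + 9*(12 + 4) = -39 + 9*16 = -39 + 144 = 105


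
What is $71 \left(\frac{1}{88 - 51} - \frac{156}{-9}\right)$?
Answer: $\frac{136817}{111} \approx 1232.6$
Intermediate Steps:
$71 \left(\frac{1}{88 - 51} - \frac{156}{-9}\right) = 71 \left(\frac{1}{37} - - \frac{52}{3}\right) = 71 \left(\frac{1}{37} + \frac{52}{3}\right) = 71 \cdot \frac{1927}{111} = \frac{136817}{111}$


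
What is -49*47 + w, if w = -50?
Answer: -2353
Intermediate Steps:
-49*47 + w = -49*47 - 50 = -2303 - 50 = -2353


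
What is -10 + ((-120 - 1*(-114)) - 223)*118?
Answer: -27032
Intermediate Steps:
-10 + ((-120 - 1*(-114)) - 223)*118 = -10 + ((-120 + 114) - 223)*118 = -10 + (-6 - 223)*118 = -10 - 229*118 = -10 - 27022 = -27032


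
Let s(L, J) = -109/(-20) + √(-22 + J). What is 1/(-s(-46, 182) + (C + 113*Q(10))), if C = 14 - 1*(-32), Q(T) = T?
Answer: 468220/548010921 + 1600*√10/548010921 ≈ 0.00086363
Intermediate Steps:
s(L, J) = 109/20 + √(-22 + J) (s(L, J) = -109*(-1/20) + √(-22 + J) = 109/20 + √(-22 + J))
C = 46 (C = 14 + 32 = 46)
1/(-s(-46, 182) + (C + 113*Q(10))) = 1/(-(109/20 + √(-22 + 182)) + (46 + 113*10)) = 1/(-(109/20 + √160) + (46 + 1130)) = 1/(-(109/20 + 4*√10) + 1176) = 1/((-109/20 - 4*√10) + 1176) = 1/(23411/20 - 4*√10)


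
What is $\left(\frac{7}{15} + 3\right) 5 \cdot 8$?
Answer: $\frac{416}{3} \approx 138.67$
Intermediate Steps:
$\left(\frac{7}{15} + 3\right) 5 \cdot 8 = \frac{52}{15} \cdot 5 \cdot 8 = \frac{52}{3} \cdot 8 = \frac{416}{3}$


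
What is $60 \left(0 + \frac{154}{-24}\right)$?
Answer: $-385$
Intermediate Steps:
$60 \left(0 + \frac{154}{-24}\right) = 60 \left(0 + 154 \left(- \frac{1}{24}\right)\right) = 60 \left(0 - \frac{77}{12}\right) = 60 \left(- \frac{77}{12}\right) = -385$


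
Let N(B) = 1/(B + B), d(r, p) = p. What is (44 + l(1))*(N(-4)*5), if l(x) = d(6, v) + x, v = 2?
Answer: -235/8 ≈ -29.375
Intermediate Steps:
N(B) = 1/(2*B)
l(x) = 2 + x
(44 + l(1))*(N(-4)*5) = (44 + (2 + 1))*(((½)/(-4))*5) = (44 + 3)*(((½)*(-¼))*5) = 47*(-⅛*5) = 47*(-5/8) = -235/8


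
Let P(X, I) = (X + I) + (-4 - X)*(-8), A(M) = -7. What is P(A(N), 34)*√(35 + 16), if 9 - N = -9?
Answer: 3*√51 ≈ 21.424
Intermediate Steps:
N = 18 (N = 9 - 1*(-9) = 9 + 9 = 18)
P(X, I) = 32 + I + 9*X (P(X, I) = (I + X) + (32 + 8*X) = 32 + I + 9*X)
P(A(N), 34)*√(35 + 16) = (32 + 34 + 9*(-7))*√(35 + 16) = (32 + 34 - 63)*√51 = 3*√51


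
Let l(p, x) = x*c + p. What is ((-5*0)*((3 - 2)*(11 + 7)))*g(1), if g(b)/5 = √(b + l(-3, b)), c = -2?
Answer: 0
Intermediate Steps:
l(p, x) = p - 2*x (l(p, x) = x*(-2) + p = -2*x + p = p - 2*x)
g(b) = 5*√(-3 - b) (g(b) = 5*√(b + (-3 - 2*b)) = 5*√(-3 - b))
((-5*0)*((3 - 2)*(11 + 7)))*g(1) = ((-5*0)*((3 - 2)*(11 + 7)))*(5*√(-3 - 1*1)) = (0*(1*18))*(5*√(-3 - 1)) = (0*18)*(5*√(-4)) = 0*(5*(2*I)) = 0*(10*I) = 0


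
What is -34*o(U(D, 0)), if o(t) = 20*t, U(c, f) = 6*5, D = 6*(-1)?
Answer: -20400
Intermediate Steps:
D = -6
U(c, f) = 30
-34*o(U(D, 0)) = -680*30 = -34*600 = -20400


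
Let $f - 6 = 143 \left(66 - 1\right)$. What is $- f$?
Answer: $-9301$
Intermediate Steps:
$f = 9301$ ($f = 6 + 143 \left(66 - 1\right) = 6 + 143 \cdot 65 = 6 + 9295 = 9301$)
$- f = \left(-1\right) 9301 = -9301$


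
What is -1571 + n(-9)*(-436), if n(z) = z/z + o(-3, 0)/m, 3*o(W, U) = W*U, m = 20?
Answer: -2007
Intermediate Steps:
o(W, U) = U*W/3 (o(W, U) = (W*U)/3 = (U*W)/3 = U*W/3)
n(z) = 1 (n(z) = z/z + ((1/3)*0*(-3))/20 = 1 + 0*(1/20) = 1 + 0 = 1)
-1571 + n(-9)*(-436) = -1571 + 1*(-436) = -1571 - 436 = -2007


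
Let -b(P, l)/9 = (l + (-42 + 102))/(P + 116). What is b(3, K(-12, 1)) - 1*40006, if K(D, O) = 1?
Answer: -4761263/119 ≈ -40011.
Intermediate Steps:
b(P, l) = -9*(60 + l)/(116 + P) (b(P, l) = -9*(l + (-42 + 102))/(P + 116) = -9*(l + 60)/(116 + P) = -9*(60 + l)/(116 + P))
b(3, K(-12, 1)) - 1*40006 = 9*(-60 - 1*1)/(116 + 3) - 1*40006 = 9*(-60 - 1)/119 - 40006 = 9*(1/119)*(-61) - 40006 = -549/119 - 40006 = -4761263/119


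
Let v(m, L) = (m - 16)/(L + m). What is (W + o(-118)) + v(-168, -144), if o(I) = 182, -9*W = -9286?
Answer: 142081/117 ≈ 1214.4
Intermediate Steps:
W = 9286/9 (W = -⅑*(-9286) = 9286/9 ≈ 1031.8)
v(m, L) = (-16 + m)/(L + m)
(W + o(-118)) + v(-168, -144) = (9286/9 + 182) + (-16 - 168)/(-144 - 168) = 10924/9 - 184/(-312) = 10924/9 - 1/312*(-184) = 10924/9 + 23/39 = 142081/117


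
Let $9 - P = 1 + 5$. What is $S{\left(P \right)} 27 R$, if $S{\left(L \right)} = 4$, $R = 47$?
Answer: $5076$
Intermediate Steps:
$P = 3$ ($P = 9 - \left(1 + 5\right) = 9 - 6 = 3$)
$S{\left(P \right)} 27 R = 4 \cdot 27 \cdot 47 = 108 \cdot 47 = 5076$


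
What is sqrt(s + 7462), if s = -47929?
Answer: I*sqrt(40467) ≈ 201.16*I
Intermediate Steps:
sqrt(s + 7462) = sqrt(-47929 + 7462) = sqrt(-40467) = I*sqrt(40467)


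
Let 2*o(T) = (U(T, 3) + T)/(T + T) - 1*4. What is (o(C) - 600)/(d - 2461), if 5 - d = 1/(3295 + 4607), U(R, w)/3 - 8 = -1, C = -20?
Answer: 190284111/776292520 ≈ 0.24512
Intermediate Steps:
U(R, w) = 21 (U(R, w) = 24 + 3*(-1) = 24 - 3 = 21)
d = 39509/7902 (d = 5 - 1/(3295 + 4607) = 5 - 1/7902 = 39509/7902 ≈ 4.9999)
o(T) = -2 + (21 + T)/(4*T) (o(T) = ((21 + T)/(T + T) - 1*4)/2 = ((21 + T)/((2*T)) - 4)/2 = ((21 + T)*(1/(2*T)) - 4)/2 = ((21 + T)/(2*T) - 4)/2 = (-4 + (21 + T)/(2*T))/2 = -2 + (21 + T)/(4*T))
(o(C) - 600)/(d - 2461) = ((7/4)*(3 - 1*(-20))/(-20) - 600)/(39509/7902 - 2461) = ((7/4)*(-1/20)*(3 + 20) - 600)/(-19407313/7902) = ((7/4)*(-1/20)*23 - 600)*(-7902/19407313) = (-161/80 - 600)*(-7902/19407313) = -48161/80*(-7902/19407313) = 190284111/776292520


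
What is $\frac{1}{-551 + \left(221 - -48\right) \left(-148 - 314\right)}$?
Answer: $- \frac{1}{124829} \approx -8.011 \cdot 10^{-6}$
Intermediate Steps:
$\frac{1}{-551 + \left(221 - -48\right) \left(-148 - 314\right)} = \frac{1}{-551 + \left(221 + \left(-8 + 56\right)\right) \left(-148 - 314\right)} = \frac{1}{-551 + \left(221 + 48\right) \left(-462\right)} = \frac{1}{-551 + 269 \left(-462\right)} = \frac{1}{-551 - 124278} = \frac{1}{-124829} = - \frac{1}{124829}$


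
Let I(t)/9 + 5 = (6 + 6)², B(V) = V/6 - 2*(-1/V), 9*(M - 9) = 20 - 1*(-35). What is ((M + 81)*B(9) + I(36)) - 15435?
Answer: -2270993/162 ≈ -14018.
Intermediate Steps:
M = 136/9 (M = 9 + (20 - 1*(-35))/9 = 9 + (20 + 35)/9 = 9 + (⅑)*55 = 9 + 55/9 = 136/9 ≈ 15.111)
B(V) = 2/V + V/6 (B(V) = V*(⅙) - (-2)/V = V/6 + 2/V = 2/V + V/6)
I(t) = 1251 (I(t) = -45 + 9*(6 + 6)² = -45 + 9*12² = -45 + 9*144 = -45 + 1296 = 1251)
((M + 81)*B(9) + I(36)) - 15435 = ((136/9 + 81)*(2/9 + (⅙)*9) + 1251) - 15435 = (865*(2*(⅑) + 3/2)/9 + 1251) - 15435 = (865*(2/9 + 3/2)/9 + 1251) - 15435 = ((865/9)*(31/18) + 1251) - 15435 = (26815/162 + 1251) - 15435 = 229477/162 - 15435 = -2270993/162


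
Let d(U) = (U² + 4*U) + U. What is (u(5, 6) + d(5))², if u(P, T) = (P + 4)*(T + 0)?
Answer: 10816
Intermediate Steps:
u(P, T) = T*(4 + P) (u(P, T) = (4 + P)*T = T*(4 + P))
d(U) = U² + 5*U
(u(5, 6) + d(5))² = (6*(4 + 5) + 5*(5 + 5))² = (6*9 + 5*10)² = (54 + 50)² = 104² = 10816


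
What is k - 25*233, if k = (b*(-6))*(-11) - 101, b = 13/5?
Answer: -28772/5 ≈ -5754.4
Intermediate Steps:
b = 13/5 (b = 13*(1/5) = 13/5 ≈ 2.6000)
k = 353/5 (k = ((13/5)*(-6))*(-11) - 101 = -78/5*(-11) - 101 = 858/5 - 101 = 353/5 ≈ 70.600)
k - 25*233 = 353/5 - 25*233 = 353/5 - 5825 = -28772/5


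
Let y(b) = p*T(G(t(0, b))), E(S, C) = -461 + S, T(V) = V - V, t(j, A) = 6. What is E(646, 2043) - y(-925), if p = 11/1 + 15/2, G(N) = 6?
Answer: 185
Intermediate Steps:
T(V) = 0
p = 37/2 (p = 11*1 + 15*(½) = 11 + 15/2 = 37/2 ≈ 18.500)
y(b) = 0 (y(b) = (37/2)*0 = 0)
E(646, 2043) - y(-925) = (-461 + 646) - 1*0 = 185 + 0 = 185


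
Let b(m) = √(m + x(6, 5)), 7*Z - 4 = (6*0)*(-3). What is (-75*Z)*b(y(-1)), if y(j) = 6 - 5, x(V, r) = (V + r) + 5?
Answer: -300*√17/7 ≈ -176.70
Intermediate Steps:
x(V, r) = 5 + V + r
y(j) = 1
Z = 4/7 (Z = 4/7 + ((6*0)*(-3))/7 = 4/7 + (0*(-3))/7 = 4/7 + (⅐)*0 = 4/7 + 0 = 4/7 ≈ 0.57143)
b(m) = √(16 + m) (b(m) = √(m + (5 + 6 + 5)) = √(m + 16) = √(16 + m))
(-75*Z)*b(y(-1)) = (-75*4/7)*√(16 + 1) = -300*√17/7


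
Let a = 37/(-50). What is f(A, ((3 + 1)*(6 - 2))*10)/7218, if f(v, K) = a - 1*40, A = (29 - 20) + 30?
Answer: -679/120300 ≈ -0.0056442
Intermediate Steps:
a = -37/50 (a = 37*(-1/50) = -37/50 ≈ -0.74000)
A = 39 (A = 9 + 30 = 39)
f(v, K) = -2037/50 (f(v, K) = -37/50 - 1*40 = -37/50 - 40 = -2037/50)
f(A, ((3 + 1)*(6 - 2))*10)/7218 = -2037/50/7218 = -2037/50*1/7218 = -679/120300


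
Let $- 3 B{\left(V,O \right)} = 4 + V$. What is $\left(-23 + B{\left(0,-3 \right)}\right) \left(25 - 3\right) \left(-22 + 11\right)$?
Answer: $\frac{17666}{3} \approx 5888.7$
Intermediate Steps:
$B{\left(V,O \right)} = - \frac{4}{3} - \frac{V}{3}$ ($B{\left(V,O \right)} = - \frac{4 + V}{3} = - \frac{4}{3} - \frac{V}{3}$)
$\left(-23 + B{\left(0,-3 \right)}\right) \left(25 - 3\right) \left(-22 + 11\right) = \left(-23 - \frac{4}{3}\right) \left(25 - 3\right) \left(-22 + 11\right) = \left(-23 + \left(- \frac{4}{3} + 0\right)\right) 22 \left(-11\right) = \left(-23 - \frac{4}{3}\right) \left(-242\right) = \left(- \frac{73}{3}\right) \left(-242\right) = \frac{17666}{3}$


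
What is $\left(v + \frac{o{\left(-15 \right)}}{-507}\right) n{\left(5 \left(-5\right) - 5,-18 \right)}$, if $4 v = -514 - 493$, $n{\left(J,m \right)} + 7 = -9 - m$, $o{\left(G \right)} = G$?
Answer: $- \frac{170163}{338} \approx -503.44$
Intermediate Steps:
$n{\left(J,m \right)} = -16 - m$ ($n{\left(J,m \right)} = -7 - \left(9 + m\right) = -16 - m$)
$v = - \frac{1007}{4}$ ($v = \frac{-514 - 493}{4} = \frac{1}{4} \left(-1007\right) = - \frac{1007}{4} \approx -251.75$)
$\left(v + \frac{o{\left(-15 \right)}}{-507}\right) n{\left(5 \left(-5\right) - 5,-18 \right)} = \left(- \frac{1007}{4} - \frac{15}{-507}\right) \left(-16 - -18\right) = \left(- \frac{1007}{4} - - \frac{5}{169}\right) \left(-16 + 18\right) = \left(- \frac{1007}{4} + \frac{5}{169}\right) 2 = \left(- \frac{170163}{676}\right) 2 = - \frac{170163}{338}$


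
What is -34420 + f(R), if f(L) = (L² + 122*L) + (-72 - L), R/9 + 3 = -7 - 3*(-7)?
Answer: -12712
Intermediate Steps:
R = 99 (R = -27 + 9*(-7 - 3*(-7)) = -27 + 9*(-7 + 21) = -27 + 9*14 = -27 + 126 = 99)
f(L) = -72 + L² + 121*L
-34420 + f(R) = -34420 + (-72 + 99² + 121*99) = -34420 + (-72 + 9801 + 11979) = -34420 + 21708 = -12712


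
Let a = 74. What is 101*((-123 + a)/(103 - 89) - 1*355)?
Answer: -72417/2 ≈ -36209.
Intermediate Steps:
101*((-123 + a)/(103 - 89) - 1*355) = 101*((-123 + 74)/(103 - 89) - 1*355) = 101*(-49/14 - 355) = 101*(-49*1/14 - 355) = 101*(-7/2 - 355) = 101*(-717/2) = -72417/2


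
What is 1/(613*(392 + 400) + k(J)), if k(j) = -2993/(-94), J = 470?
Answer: 94/45639617 ≈ 2.0596e-6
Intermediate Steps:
k(j) = 2993/94 (k(j) = -2993*(-1/94) = 2993/94)
1/(613*(392 + 400) + k(J)) = 1/(613*(392 + 400) + 2993/94) = 1/(613*792 + 2993/94) = 1/(485496 + 2993/94) = 1/(45639617/94) = 94/45639617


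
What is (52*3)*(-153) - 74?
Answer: -23942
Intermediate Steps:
(52*3)*(-153) - 74 = 156*(-153) - 74 = -23868 - 74 = -23942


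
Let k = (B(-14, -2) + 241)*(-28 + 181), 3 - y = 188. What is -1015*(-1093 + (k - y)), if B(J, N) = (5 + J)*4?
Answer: -30913855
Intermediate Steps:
B(J, N) = 20 + 4*J
y = -185 (y = 3 - 1*188 = 3 - 188 = -185)
k = 31365 (k = ((20 + 4*(-14)) + 241)*(-28 + 181) = ((20 - 56) + 241)*153 = (-36 + 241)*153 = 205*153 = 31365)
-1015*(-1093 + (k - y)) = -1015*(-1093 + (31365 - 1*(-185))) = -1015*(-1093 + (31365 + 185)) = -1015*(-1093 + 31550) = -1015*30457 = -30913855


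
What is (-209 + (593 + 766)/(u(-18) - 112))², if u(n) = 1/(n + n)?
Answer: 795344696041/16265089 ≈ 48899.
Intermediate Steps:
u(n) = 1/(2*n)
(-209 + (593 + 766)/(u(-18) - 112))² = (-209 + (593 + 766)/((½)/(-18) - 112))² = (-209 + 1359/((½)*(-1/18) - 112))² = (-209 + 1359/(-1/36 - 112))² = (-209 + 1359/(-4033/36))² = (-209 + 1359*(-36/4033))² = (-209 - 48924/4033)² = (-891821/4033)² = 795344696041/16265089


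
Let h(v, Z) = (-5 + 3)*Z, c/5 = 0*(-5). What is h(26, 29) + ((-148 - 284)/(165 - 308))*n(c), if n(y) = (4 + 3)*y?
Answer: -58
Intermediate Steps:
c = 0 (c = 5*(0*(-5)) = 5*0 = 0)
h(v, Z) = -2*Z
n(y) = 7*y
h(26, 29) + ((-148 - 284)/(165 - 308))*n(c) = -2*29 + ((-148 - 284)/(165 - 308))*(7*0) = -58 - 432/(-143)*0 = -58 - 432*(-1/143)*0 = -58 + (432/143)*0 = -58 + 0 = -58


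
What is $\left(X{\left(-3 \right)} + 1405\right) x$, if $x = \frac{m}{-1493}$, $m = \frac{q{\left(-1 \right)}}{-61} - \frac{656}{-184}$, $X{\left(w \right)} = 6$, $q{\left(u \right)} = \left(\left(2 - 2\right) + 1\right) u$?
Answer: $- \frac{7090275}{2094679} \approx -3.3849$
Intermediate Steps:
$q{\left(u \right)} = u$ ($q{\left(u \right)} = \left(\left(2 - 2\right) + 1\right) u = \left(0 + 1\right) u = 1 u = u$)
$m = \frac{5025}{1403}$ ($m = - \frac{1}{-61} - \frac{656}{-184} = \left(-1\right) \left(- \frac{1}{61}\right) - - \frac{82}{23} = \frac{1}{61} + \frac{82}{23} = \frac{5025}{1403} \approx 3.5816$)
$x = - \frac{5025}{2094679}$ ($x = \frac{5025}{1403 \left(-1493\right)} = \frac{5025}{1403} \left(- \frac{1}{1493}\right) = - \frac{5025}{2094679} \approx -0.0023989$)
$\left(X{\left(-3 \right)} + 1405\right) x = \left(6 + 1405\right) \left(- \frac{5025}{2094679}\right) = 1411 \left(- \frac{5025}{2094679}\right) = - \frac{7090275}{2094679}$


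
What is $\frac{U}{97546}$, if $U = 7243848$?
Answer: $\frac{3621924}{48773} \approx 74.261$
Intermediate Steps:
$\frac{U}{97546} = \frac{7243848}{97546} = 7243848 \cdot \frac{1}{97546} = \frac{3621924}{48773}$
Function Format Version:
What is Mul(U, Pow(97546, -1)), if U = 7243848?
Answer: Rational(3621924, 48773) ≈ 74.261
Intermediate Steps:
Mul(U, Pow(97546, -1)) = Mul(7243848, Pow(97546, -1)) = Mul(7243848, Rational(1, 97546)) = Rational(3621924, 48773)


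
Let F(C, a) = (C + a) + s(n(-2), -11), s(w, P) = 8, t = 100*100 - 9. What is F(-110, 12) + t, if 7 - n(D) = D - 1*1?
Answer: 9901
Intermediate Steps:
t = 9991 (t = 10000 - 9 = 9991)
n(D) = 8 - D (n(D) = 7 - (D - 1*1) = 7 - (D - 1) = 7 - (-1 + D) = 7 + (1 - D) = 8 - D)
F(C, a) = 8 + C + a (F(C, a) = (C + a) + 8 = 8 + C + a)
F(-110, 12) + t = (8 - 110 + 12) + 9991 = -90 + 9991 = 9901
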